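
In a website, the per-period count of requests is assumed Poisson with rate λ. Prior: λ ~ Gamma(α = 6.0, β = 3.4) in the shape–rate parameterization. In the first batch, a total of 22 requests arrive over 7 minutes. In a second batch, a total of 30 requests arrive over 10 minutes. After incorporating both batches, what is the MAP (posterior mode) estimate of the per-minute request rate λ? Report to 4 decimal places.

With a Gamma(shape α, rate β) prior, the Poisson likelihood is conjugate: the posterior is Gamma(α + ΣXᵢ, β + n).
After batch 1: Gamma(α+S, β+n) = Gamma(6.0+22, 3.4+7) = Gamma(28.0, 10.4).
After batch 2: Gamma(α+S, β+n) = Gamma(28.0+30, 10.4+10) = Gamma(58.0, 20.4).
Mode of Gamma(α,β) for α≥1 is (α−1)/β = 57.0/20.4 = 2.7941.

2.7941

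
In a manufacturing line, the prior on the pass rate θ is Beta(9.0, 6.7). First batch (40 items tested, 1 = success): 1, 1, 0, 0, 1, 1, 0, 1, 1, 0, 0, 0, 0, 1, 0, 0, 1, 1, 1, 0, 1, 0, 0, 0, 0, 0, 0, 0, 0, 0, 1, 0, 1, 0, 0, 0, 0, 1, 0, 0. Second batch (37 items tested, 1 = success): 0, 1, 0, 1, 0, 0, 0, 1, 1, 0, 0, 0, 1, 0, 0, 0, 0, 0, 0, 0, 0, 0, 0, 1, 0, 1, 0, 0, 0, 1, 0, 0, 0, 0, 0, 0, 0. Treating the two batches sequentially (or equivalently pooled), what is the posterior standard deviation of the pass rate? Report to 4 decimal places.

The Beta prior is conjugate to a Binomial/Bernoulli likelihood; the update adds successes to α and failures to β.
After batch 1: Beta(9.0+14, 6.7+26) = Beta(23.0, 32.7).
After batch 2: Beta(23.0+8, 32.7+29) = Beta(31.0, 61.7).
Var = αβ/((α+β)²(α+β+1)) = 31.0·61.7/(92.7²·93.7) = 0.00237546; SD = √0.00237546 = 0.0487.

0.0487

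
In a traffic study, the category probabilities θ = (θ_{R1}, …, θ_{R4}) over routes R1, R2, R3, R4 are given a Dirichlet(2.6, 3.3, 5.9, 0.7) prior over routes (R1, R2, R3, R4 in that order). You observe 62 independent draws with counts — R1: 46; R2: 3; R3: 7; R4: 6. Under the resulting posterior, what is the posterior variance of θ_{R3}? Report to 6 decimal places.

The Dirichlet prior is conjugate to the Multinomial likelihood: each posterior αⱼ = prior αⱼ + observed count nⱼ.
Posterior concentration: (48.6, 6.3, 12.9, 6.7), total = 74.5.
Var[θ_j] = α_j(Σα−α_j)/((Σα)²(Σα+1)) = 12.9·61.6/(74.5²·75.5) = 0.001896.

0.001896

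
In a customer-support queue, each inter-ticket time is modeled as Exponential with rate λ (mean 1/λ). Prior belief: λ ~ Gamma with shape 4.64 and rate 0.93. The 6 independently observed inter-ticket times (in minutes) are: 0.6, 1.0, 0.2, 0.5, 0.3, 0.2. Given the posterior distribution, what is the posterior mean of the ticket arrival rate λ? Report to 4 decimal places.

2.8525

With a Gamma(shape α, rate β) prior on the exponential rate λ, the posterior after n observations with total T = Σxᵢ is Gamma(α+n, β+T).
Sum of observations T = 2.8 minutes; n = 6.
Posterior: Gamma(4.64+6, 0.93+2.8) = Gamma(10.64, 3.73).
Posterior mean of λ = α/β = 10.64/3.73 = 2.8525.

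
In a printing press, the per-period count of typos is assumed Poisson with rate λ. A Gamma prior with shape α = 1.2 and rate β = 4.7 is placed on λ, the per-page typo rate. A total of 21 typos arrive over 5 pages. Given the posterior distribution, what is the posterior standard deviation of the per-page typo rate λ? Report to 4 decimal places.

0.4857

With a Gamma(shape α, rate β) prior, the Poisson likelihood is conjugate: the posterior is Gamma(α + ΣXᵢ, β + n).
Posterior: Gamma(α+S, β+n) = Gamma(1.2+21, 4.7+5) = Gamma(22.2, 9.7).
SD = √α/β = √22.2/9.7 = 0.4857.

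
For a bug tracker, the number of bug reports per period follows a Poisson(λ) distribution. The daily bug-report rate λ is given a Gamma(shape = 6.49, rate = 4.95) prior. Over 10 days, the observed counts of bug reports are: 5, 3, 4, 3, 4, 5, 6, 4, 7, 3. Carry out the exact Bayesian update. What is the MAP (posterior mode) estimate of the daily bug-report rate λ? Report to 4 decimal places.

With a Gamma(shape α, rate β) prior, the Poisson likelihood is conjugate: the posterior is Gamma(α + ΣXᵢ, β + n).
Sum of counts S = 44 over n = 10 days.
Posterior: Gamma(α+S, β+n) = Gamma(6.49+44, 4.95+10) = Gamma(50.49, 14.95).
Mode of Gamma(α,β) for α≥1 is (α−1)/β = 49.49/14.95 = 3.3104.

3.3104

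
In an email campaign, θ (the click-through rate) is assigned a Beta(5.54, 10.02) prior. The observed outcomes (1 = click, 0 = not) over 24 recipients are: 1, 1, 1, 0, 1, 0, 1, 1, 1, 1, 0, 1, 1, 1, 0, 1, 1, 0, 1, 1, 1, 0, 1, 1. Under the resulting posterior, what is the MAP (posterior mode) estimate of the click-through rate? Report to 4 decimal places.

0.6001

The Beta prior is conjugate to a Binomial/Bernoulli likelihood; the update adds successes to α and failures to β.
Posterior: Beta(α+k, β+n−k) = Beta(5.54+18, 10.02+6) = Beta(23.54, 16.02).
Mode of Beta(a,b) for a,b>1 is (a−1)/(a+b−2) = 22.54/37.56 = 0.6001.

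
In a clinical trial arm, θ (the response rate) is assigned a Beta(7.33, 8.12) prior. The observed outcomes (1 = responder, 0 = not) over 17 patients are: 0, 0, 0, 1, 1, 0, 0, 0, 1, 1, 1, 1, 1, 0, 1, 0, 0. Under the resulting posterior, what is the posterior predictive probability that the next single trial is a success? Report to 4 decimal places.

The Beta prior is conjugate to a Binomial/Bernoulli likelihood; the update adds successes to α and failures to β.
Posterior: Beta(α+k, β+n−k) = Beta(7.33+8, 8.12+9) = Beta(15.33, 17.12).
For a single future Bernoulli trial, P(success | data) = α/(α+β) = 0.4724.

0.4724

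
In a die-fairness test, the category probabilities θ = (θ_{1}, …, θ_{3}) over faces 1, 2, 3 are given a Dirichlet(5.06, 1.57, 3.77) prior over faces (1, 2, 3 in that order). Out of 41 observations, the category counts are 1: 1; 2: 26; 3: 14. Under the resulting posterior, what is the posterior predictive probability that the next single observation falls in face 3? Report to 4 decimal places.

0.3457

The Dirichlet prior is conjugate to the Multinomial likelihood: each posterior αⱼ = prior αⱼ + observed count nⱼ.
Posterior concentration: (6.06, 27.57, 17.77), total = 51.40.
P(next = 3 | data) = α_{3}/Σα = 0.3457.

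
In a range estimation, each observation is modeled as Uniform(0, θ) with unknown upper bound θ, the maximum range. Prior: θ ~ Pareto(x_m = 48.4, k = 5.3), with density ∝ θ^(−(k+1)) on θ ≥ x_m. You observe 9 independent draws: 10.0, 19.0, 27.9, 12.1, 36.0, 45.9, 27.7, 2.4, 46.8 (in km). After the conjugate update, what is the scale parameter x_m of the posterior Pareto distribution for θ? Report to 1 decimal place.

48.4

A Pareto(scale x_m, shape k) prior on the upper bound θ of Uniform(0, θ) is conjugate: posterior is Pareto(max(x_m, max xᵢ), k + n).
Sample maximum = 46.8; prior scale x_m = 48.4 → posterior scale = max = 48.4.
Posterior shape = 5.3 + 9 = 14.3.
Posterior scale x_m = 48.4.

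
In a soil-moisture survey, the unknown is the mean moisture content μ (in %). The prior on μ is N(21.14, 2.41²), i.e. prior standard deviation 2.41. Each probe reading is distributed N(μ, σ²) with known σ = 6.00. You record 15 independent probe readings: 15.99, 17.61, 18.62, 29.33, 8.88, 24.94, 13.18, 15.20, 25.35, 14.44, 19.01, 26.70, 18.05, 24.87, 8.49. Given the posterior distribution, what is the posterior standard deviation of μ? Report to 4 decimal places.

1.3032

For Normal data with known variance σ², a Normal(μ₀, σ₀²) prior on μ is conjugate. Posterior precision = 1/σ₀² + n/σ²; posterior mean is the precision-weighted average of μ₀ and x̄.
σ₀² = 2.41² = 5.8081, σ² = 6.00² = 36; σ² + n·σ₀² = 36 + 15·5.8081 = 123.1215.
Posterior precision = 1/σ₀² + n/σ² = 1/5.8081 + 15/36 = (σ² + n·σ₀²)/(σ₀²σ²) = 123.1215/(5.8081·36); posterior variance σₙ² = σ₀²σ²/(σ² + n·σ₀²) = 5.8081·36/123.1215 = 1.698254.
Posterior SD = √σₙ² = √(5.8081·36/123.1215) = 1.3032.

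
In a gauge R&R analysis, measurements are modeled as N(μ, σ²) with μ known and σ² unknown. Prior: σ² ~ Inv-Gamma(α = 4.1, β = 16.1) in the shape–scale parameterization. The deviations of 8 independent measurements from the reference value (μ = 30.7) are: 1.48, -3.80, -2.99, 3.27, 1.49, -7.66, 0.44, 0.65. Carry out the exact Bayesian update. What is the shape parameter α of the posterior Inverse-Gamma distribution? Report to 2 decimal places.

With known mean μ and an Inverse-Gamma(α, β) prior on σ², the Normal likelihood is conjugate: posterior is Inv-Gamma(α + n/2, β + Σ(xᵢ−μ)²/2).
Σ(xᵢ−μ)² = (1.48)² + (-3.80)² + (-2.99)² + (3.27)² + (1.49)² + (-7.66)² + (0.44)² + (0.65)² = 97.7752.
Posterior: Inv-Gamma(4.1 + 8/2, 16.1 + 97.7752/2) = Inv-Gamma(8.10, 64.98760).
Posterior α = 8.10.

8.10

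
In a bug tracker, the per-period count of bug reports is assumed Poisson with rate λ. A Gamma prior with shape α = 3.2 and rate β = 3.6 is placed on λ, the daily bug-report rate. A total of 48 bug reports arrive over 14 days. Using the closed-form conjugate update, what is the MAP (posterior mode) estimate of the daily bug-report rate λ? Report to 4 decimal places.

With a Gamma(shape α, rate β) prior, the Poisson likelihood is conjugate: the posterior is Gamma(α + ΣXᵢ, β + n).
Posterior: Gamma(α+S, β+n) = Gamma(3.2+48, 3.6+14) = Gamma(51.2, 17.6).
Mode of Gamma(α,β) for α≥1 is (α−1)/β = 50.2/17.6 = 2.8523.

2.8523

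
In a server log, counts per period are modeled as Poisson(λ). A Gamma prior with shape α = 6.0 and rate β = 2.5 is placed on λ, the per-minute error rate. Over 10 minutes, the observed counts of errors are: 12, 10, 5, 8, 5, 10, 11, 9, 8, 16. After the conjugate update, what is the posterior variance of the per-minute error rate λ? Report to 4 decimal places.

0.6400

With a Gamma(shape α, rate β) prior, the Poisson likelihood is conjugate: the posterior is Gamma(α + ΣXᵢ, β + n).
Sum of counts S = 94 over n = 10 minutes.
Posterior: Gamma(α+S, β+n) = Gamma(6.0+94, 2.5+10) = Gamma(100.0, 12.5).
Var = α/β² = 100.0/12.5² = 0.6400.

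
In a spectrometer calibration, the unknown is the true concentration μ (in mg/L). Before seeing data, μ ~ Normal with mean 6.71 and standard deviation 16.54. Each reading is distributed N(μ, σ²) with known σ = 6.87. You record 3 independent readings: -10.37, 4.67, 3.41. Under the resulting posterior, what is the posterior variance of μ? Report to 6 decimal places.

14.876780

For Normal data with known variance σ², a Normal(μ₀, σ₀²) prior on μ is conjugate. Posterior precision = 1/σ₀² + n/σ²; posterior mean is the precision-weighted average of μ₀ and x̄.
σ₀² = 16.54² = 273.5716, σ² = 6.87² = 47.1969; σ² + n·σ₀² = 47.1969 + 3·273.5716 = 867.9117.
Posterior precision = 1/σ₀² + n/σ² = 1/273.5716 + 3/47.1969 = (σ² + n·σ₀²)/(σ₀²σ²) = 867.9117/(273.5716·47.1969); posterior variance σₙ² = σ₀²σ²/(σ² + n·σ₀²) = 273.5716·47.1969/867.9117 = 14.876780.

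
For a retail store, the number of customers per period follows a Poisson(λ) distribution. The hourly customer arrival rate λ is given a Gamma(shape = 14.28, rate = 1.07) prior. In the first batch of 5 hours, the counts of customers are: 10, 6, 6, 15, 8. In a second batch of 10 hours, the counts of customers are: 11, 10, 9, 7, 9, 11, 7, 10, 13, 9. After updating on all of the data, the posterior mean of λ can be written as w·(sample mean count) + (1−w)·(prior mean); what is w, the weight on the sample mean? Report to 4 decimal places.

With a Gamma(shape α, rate β) prior, the Poisson likelihood is conjugate: the posterior is Gamma(α + ΣXᵢ, β + n).
Total number of hours: n = 5 + 10 = 15.
Posterior mean = (α₀+S)/(β₀+n) = [n/(β₀+n)]·(S/n) + [β₀/(β₀+n)]·(α₀/β₀), so only n and β₀ enter the weight.
Weight on data w = n/(β₀+n) = 15/(1.07+15) = 15/16.07 = 0.9334.

0.9334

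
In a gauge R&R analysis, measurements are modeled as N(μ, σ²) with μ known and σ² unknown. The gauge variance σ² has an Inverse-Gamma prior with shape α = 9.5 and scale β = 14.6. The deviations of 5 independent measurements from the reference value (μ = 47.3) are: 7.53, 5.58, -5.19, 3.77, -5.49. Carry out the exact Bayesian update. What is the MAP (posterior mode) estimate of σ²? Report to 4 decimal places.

7.2433

With known mean μ and an Inverse-Gamma(α, β) prior on σ², the Normal likelihood is conjugate: posterior is Inv-Gamma(α + n/2, β + Σ(xᵢ−μ)²/2).
Σ(xᵢ−μ)² = (7.53)² + (5.58)² + (-5.19)² + (3.77)² + (-5.49)² = 159.1264.
Posterior: Inv-Gamma(9.5 + 5/2, 14.6 + 159.1264/2) = Inv-Gamma(12.00, 94.16320).
Mode = β/(α+1) = 94.16320/13.00 = 7.2433.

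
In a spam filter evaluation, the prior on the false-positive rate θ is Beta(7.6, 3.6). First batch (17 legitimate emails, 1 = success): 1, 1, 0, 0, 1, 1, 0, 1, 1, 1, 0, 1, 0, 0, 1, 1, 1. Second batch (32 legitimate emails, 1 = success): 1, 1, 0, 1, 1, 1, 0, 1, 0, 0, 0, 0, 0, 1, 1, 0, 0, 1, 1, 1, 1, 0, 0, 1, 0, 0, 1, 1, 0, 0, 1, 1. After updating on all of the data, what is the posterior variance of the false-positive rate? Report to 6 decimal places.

The Beta prior is conjugate to a Binomial/Bernoulli likelihood; the update adds successes to α and failures to β.
After batch 1: Beta(7.6+11, 3.6+6) = Beta(18.6, 9.6).
After batch 2: Beta(18.6+17, 9.6+15) = Beta(35.6, 24.6).
Var = αβ/((α+β)²(α+β+1)) = 35.6·24.6/(60.2²·61.2) = 0.003949.

0.003949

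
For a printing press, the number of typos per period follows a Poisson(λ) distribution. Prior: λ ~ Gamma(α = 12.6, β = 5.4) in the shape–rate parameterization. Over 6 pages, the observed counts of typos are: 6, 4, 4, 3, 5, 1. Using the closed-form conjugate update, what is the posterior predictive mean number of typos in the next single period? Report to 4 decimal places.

With a Gamma(shape α, rate β) prior, the Poisson likelihood is conjugate: the posterior is Gamma(α + ΣXᵢ, β + n).
Sum of counts S = 23 over n = 6 pages.
Posterior: Gamma(α+S, β+n) = Gamma(12.6+23, 5.4+6) = Gamma(35.6, 11.4).
The predictive distribution for one future period is NegBinom with mean α/β = 3.1228.

3.1228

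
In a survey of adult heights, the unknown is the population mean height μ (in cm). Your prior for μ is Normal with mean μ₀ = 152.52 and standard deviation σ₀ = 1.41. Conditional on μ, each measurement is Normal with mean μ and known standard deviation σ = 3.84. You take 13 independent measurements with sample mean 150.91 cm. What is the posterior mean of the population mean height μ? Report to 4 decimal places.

For Normal data with known variance σ², a Normal(μ₀, σ₀²) prior on μ is conjugate. Posterior precision = 1/σ₀² + n/σ²; posterior mean is the precision-weighted average of μ₀ and x̄.
n·x̄ = 13·150.91 = 1961.83.
σ₀² = 1.41² = 1.9881, σ² = 3.84² = 14.7456; σ² + n·σ₀² = 14.7456 + 13·1.9881 = 40.5909.
Posterior mean = (μ₀/σ₀² + n·x̄/σ²)/(1/σ₀² + n/σ²) = (σ²·μ₀ + σ₀²·n·x̄)/(σ² + n·σ₀²) = (14.7456·152.52 + 1.9881·1961.83)/40.5909 = 6149.313135/40.5909 = 151.4949.

151.4949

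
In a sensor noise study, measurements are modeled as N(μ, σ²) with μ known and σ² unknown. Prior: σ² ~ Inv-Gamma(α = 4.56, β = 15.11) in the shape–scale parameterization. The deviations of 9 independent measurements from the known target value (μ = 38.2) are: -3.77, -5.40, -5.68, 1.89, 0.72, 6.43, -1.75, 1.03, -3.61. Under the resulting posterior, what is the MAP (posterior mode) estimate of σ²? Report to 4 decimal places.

With known mean μ and an Inverse-Gamma(α, β) prior on σ², the Normal likelihood is conjugate: posterior is Inv-Gamma(α + n/2, β + Σ(xᵢ−μ)²/2).
Σ(xᵢ−μ)² = (-3.77)² + (-5.40)² + (-5.68)² + (1.89)² + (0.72)² + (6.43)² + (-1.75)² + (1.03)² + (-3.61)² = 138.2262.
Posterior: Inv-Gamma(4.56 + 9/2, 15.11 + 138.2262/2) = Inv-Gamma(9.06, 84.22310).
Mode = β/(α+1) = 84.22310/10.06 = 8.3721.

8.3721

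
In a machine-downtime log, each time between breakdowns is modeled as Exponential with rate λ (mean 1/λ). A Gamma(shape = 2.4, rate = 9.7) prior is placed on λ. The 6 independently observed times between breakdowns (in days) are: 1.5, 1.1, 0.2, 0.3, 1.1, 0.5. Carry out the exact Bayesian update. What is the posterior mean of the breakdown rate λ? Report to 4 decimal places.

With a Gamma(shape α, rate β) prior on the exponential rate λ, the posterior after n observations with total T = Σxᵢ is Gamma(α+n, β+T).
Sum of observations T = 4.7 days; n = 6.
Posterior: Gamma(2.4+6, 9.7+4.7) = Gamma(8.4, 14.4).
Posterior mean of λ = α/β = 8.4/14.4 = 0.5833.

0.5833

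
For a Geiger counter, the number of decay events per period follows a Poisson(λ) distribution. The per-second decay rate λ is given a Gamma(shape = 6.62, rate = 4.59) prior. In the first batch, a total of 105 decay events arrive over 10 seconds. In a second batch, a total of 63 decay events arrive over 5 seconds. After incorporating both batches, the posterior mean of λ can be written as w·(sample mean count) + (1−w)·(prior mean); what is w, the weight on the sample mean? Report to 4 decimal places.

With a Gamma(shape α, rate β) prior, the Poisson likelihood is conjugate: the posterior is Gamma(α + ΣXᵢ, β + n).
Total number of seconds: n = 10 + 5 = 15.
Posterior mean = (α₀+S)/(β₀+n) = [n/(β₀+n)]·(S/n) + [β₀/(β₀+n)]·(α₀/β₀), so only n and β₀ enter the weight.
Weight on data w = n/(β₀+n) = 15/(4.59+15) = 15/19.59 = 0.7657.

0.7657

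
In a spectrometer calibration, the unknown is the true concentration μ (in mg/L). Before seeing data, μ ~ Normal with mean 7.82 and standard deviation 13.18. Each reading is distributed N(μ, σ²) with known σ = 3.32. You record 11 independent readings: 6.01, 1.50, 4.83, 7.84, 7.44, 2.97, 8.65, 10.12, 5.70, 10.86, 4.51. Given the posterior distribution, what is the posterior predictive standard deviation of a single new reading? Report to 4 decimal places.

For Normal data with known variance σ², a Normal(μ₀, σ₀²) prior on μ is conjugate. Posterior precision = 1/σ₀² + n/σ²; posterior mean is the precision-weighted average of μ₀ and x̄.
σ₀² = 13.18² = 173.7124, σ² = 3.32² = 11.0224; σ² + n·σ₀² = 11.0224 + 11·173.7124 = 1921.8588.
Posterior precision = 1/σ₀² + n/σ² = 1/173.7124 + 11/11.0224 = (σ² + n·σ₀²)/(σ₀²σ²) = 1921.8588/(173.7124·11.0224); posterior variance σₙ² = σ₀²σ²/(σ² + n·σ₀²) = 173.7124·11.0224/1921.8588 = 0.996289.
Predictive variance for one new observation = σₙ² + σ² = 173.7124·11.0224/1921.8588 + 11.0224 = σ²·(σ₀² + 1921.8588)/1921.8588 = 11.0224·2095.5712/1921.8588 = 12.018689; SD = √(11.0224·2095.5712/1921.8588) = 3.4668.

3.4668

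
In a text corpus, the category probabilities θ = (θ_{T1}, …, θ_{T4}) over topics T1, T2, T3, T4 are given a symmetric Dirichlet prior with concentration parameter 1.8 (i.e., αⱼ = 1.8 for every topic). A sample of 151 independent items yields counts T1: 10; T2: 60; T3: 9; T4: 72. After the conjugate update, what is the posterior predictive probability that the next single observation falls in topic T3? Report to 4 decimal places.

0.0683

The Dirichlet prior is conjugate to the Multinomial likelihood: each posterior αⱼ = prior αⱼ + observed count nⱼ.
Posterior concentration: (11.8, 61.8, 10.8, 73.8), total = 158.2.
P(next = T3 | data) = α_{T3}/Σα = 0.0683.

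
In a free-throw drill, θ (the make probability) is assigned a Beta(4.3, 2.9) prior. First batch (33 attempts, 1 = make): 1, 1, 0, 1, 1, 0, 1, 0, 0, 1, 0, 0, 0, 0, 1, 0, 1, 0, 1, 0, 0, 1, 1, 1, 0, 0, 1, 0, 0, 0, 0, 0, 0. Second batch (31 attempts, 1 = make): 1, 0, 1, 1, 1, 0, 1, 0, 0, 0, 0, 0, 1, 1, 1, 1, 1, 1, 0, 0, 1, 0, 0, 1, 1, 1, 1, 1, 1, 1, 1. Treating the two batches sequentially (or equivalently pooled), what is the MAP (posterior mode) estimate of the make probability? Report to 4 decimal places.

The Beta prior is conjugate to a Binomial/Bernoulli likelihood; the update adds successes to α and failures to β.
After batch 1: Beta(4.3+13, 2.9+20) = Beta(17.3, 22.9).
After batch 2: Beta(17.3+20, 22.9+11) = Beta(37.3, 33.9).
Mode of Beta(a,b) for a,b>1 is (a−1)/(a+b−2) = 36.3/69.2 = 0.5246.

0.5246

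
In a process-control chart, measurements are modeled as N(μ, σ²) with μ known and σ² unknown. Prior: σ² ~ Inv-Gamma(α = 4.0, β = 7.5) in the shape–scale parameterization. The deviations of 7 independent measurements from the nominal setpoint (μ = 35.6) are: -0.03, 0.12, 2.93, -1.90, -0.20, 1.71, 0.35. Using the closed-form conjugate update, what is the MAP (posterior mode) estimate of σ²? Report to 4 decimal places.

With known mean μ and an Inverse-Gamma(α, β) prior on σ², the Normal likelihood is conjugate: posterior is Inv-Gamma(α + n/2, β + Σ(xᵢ−μ)²/2).
Σ(xᵢ−μ)² = (-0.03)² + (0.12)² + (2.93)² + (-1.90)² + (-0.20)² + (1.71)² + (0.35)² = 15.2968.
Posterior: Inv-Gamma(4.0 + 7/2, 7.5 + 15.2968/2) = Inv-Gamma(7.50, 15.14840).
Mode = β/(α+1) = 15.14840/8.50 = 1.7822.

1.7822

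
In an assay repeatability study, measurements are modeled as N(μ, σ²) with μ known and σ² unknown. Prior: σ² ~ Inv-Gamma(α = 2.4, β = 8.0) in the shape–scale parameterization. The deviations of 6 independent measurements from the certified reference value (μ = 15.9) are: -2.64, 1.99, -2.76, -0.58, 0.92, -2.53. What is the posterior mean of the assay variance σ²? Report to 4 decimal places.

4.7876

With known mean μ and an Inverse-Gamma(α, β) prior on σ², the Normal likelihood is conjugate: posterior is Inv-Gamma(α + n/2, β + Σ(xᵢ−μ)²/2).
Σ(xᵢ−μ)² = (-2.64)² + (1.99)² + (-2.76)² + (-0.58)² + (0.92)² + (-2.53)² = 26.1310.
Posterior: Inv-Gamma(2.4 + 6/2, 8.0 + 26.1310/2) = Inv-Gamma(5.40, 21.06550).
E[σ²|data] = β/(α−1) = 21.06550/4.40 = 4.7876.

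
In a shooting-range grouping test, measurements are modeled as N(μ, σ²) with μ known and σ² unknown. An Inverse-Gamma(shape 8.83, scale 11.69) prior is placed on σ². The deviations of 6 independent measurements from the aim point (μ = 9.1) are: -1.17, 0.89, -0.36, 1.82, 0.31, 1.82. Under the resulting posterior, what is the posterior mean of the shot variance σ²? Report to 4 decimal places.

1.4955

With known mean μ and an Inverse-Gamma(α, β) prior on σ², the Normal likelihood is conjugate: posterior is Inv-Gamma(α + n/2, β + Σ(xᵢ−μ)²/2).
Σ(xᵢ−μ)² = (-1.17)² + (0.89)² + (-0.36)² + (1.82)² + (0.31)² + (1.82)² = 9.0115.
Posterior: Inv-Gamma(8.83 + 6/2, 11.69 + 9.0115/2) = Inv-Gamma(11.83, 16.19575).
E[σ²|data] = β/(α−1) = 16.19575/10.83 = 1.4955.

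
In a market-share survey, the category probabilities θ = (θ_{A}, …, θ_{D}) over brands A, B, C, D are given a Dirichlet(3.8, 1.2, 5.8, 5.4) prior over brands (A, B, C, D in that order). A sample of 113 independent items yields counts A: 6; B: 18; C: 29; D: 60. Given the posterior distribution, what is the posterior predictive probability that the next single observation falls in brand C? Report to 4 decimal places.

0.2693

The Dirichlet prior is conjugate to the Multinomial likelihood: each posterior αⱼ = prior αⱼ + observed count nⱼ.
Posterior concentration: (9.8, 19.2, 34.8, 65.4), total = 129.2.
P(next = C | data) = α_{C}/Σα = 0.2693.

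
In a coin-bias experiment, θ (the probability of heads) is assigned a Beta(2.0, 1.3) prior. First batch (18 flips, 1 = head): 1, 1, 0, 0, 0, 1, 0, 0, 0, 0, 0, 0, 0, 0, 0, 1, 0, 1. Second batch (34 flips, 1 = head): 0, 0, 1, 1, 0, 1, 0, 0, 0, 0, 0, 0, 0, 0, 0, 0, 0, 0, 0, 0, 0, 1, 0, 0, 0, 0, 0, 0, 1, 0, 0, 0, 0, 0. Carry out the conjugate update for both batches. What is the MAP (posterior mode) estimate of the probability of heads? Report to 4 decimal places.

0.2064

The Beta prior is conjugate to a Binomial/Bernoulli likelihood; the update adds successes to α and failures to β.
After batch 1: Beta(2.0+5, 1.3+13) = Beta(7.0, 14.3).
After batch 2: Beta(7.0+5, 14.3+29) = Beta(12.0, 43.3).
Mode of Beta(a,b) for a,b>1 is (a−1)/(a+b−2) = 11.0/53.3 = 0.2064.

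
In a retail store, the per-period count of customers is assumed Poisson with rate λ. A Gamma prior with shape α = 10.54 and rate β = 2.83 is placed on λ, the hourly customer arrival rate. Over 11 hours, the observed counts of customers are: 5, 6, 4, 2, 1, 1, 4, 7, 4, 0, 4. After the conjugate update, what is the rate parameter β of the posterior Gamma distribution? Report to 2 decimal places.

13.83

With a Gamma(shape α, rate β) prior, the Poisson likelihood is conjugate: the posterior is Gamma(α + ΣXᵢ, β + n).
Sum of counts S = 38 over n = 11 hours.
Posterior: Gamma(α+S, β+n) = Gamma(10.54+38, 2.83+11) = Gamma(48.54, 13.83).
Posterior β = 13.83.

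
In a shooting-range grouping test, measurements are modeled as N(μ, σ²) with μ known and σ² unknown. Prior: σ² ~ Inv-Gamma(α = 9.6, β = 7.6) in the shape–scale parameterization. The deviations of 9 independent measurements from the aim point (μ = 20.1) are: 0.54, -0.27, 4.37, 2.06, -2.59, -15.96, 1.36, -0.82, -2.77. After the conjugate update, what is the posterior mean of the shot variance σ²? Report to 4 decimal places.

11.8523

With known mean μ and an Inverse-Gamma(α, β) prior on σ², the Normal likelihood is conjugate: posterior is Inv-Gamma(α + n/2, β + Σ(xᵢ−μ)²/2).
Σ(xᵢ−μ)² = (0.54)² + (-0.27)² + (4.37)² + (2.06)² + (-2.59)² + (-15.96)² + (1.36)² + (-0.82)² + (-2.77)² = 295.3296.
Posterior: Inv-Gamma(9.6 + 9/2, 7.6 + 295.3296/2) = Inv-Gamma(14.10, 155.26480).
E[σ²|data] = β/(α−1) = 155.26480/13.10 = 11.8523.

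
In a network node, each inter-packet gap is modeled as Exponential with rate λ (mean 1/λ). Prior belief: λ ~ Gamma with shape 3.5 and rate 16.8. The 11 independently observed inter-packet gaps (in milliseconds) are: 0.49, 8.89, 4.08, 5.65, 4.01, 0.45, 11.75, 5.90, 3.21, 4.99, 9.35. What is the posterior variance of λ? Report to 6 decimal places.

0.002539

With a Gamma(shape α, rate β) prior on the exponential rate λ, the posterior after n observations with total T = Σxᵢ is Gamma(α+n, β+T).
Sum of observations T = 58.77 milliseconds; n = 11.
Posterior: Gamma(3.5+11, 16.8+58.77) = Gamma(14.5, 75.57).
Var = α/β² = 0.002539.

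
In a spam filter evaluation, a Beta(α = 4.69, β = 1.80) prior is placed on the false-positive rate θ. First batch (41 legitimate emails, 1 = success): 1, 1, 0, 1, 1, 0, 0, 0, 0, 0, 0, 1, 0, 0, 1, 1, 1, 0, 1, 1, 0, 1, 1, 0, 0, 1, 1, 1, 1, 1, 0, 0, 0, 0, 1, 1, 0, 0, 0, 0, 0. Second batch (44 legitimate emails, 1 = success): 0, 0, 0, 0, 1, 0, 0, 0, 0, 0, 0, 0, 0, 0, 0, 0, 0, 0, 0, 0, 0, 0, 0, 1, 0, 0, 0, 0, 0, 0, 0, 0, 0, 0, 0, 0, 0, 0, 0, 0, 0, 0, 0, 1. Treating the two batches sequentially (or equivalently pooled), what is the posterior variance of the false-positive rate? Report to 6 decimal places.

0.002234

The Beta prior is conjugate to a Binomial/Bernoulli likelihood; the update adds successes to α and failures to β.
After batch 1: Beta(4.69+19, 1.80+22) = Beta(23.69, 23.80).
After batch 2: Beta(23.69+3, 23.80+41) = Beta(26.69, 64.80).
Var = αβ/((α+β)²(α+β+1)) = 26.69·64.80/(91.49²·92.49) = 0.002234.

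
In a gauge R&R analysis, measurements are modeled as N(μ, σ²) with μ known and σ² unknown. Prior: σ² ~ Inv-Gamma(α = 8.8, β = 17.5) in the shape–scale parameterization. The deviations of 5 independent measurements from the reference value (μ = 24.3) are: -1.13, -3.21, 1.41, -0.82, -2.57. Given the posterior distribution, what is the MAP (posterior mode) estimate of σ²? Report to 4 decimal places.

2.2702

With known mean μ and an Inverse-Gamma(α, β) prior on σ², the Normal likelihood is conjugate: posterior is Inv-Gamma(α + n/2, β + Σ(xᵢ−μ)²/2).
Σ(xᵢ−μ)² = (-1.13)² + (-3.21)² + (1.41)² + (-0.82)² + (-2.57)² = 20.8464.
Posterior: Inv-Gamma(8.8 + 5/2, 17.5 + 20.8464/2) = Inv-Gamma(11.30, 27.92320).
Mode = β/(α+1) = 27.92320/12.30 = 2.2702.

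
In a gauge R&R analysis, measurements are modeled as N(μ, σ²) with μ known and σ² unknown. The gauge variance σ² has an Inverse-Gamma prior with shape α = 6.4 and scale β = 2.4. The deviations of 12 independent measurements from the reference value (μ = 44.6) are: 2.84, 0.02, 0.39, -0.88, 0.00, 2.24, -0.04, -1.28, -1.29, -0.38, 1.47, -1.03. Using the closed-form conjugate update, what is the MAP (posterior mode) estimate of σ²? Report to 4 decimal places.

With known mean μ and an Inverse-Gamma(α, β) prior on σ², the Normal likelihood is conjugate: posterior is Inv-Gamma(α + n/2, β + Σ(xᵢ−μ)²/2).
Σ(xᵢ−μ)² = (2.84)² + (0.02)² + (0.39)² + (-0.88)² + (0.00)² + (2.24)² + (-0.04)² + (-1.28)² + (-1.29)² + (-0.38)² + (1.47)² + (-1.03)² = 20.6804.
Posterior: Inv-Gamma(6.4 + 12/2, 2.4 + 20.6804/2) = Inv-Gamma(12.40, 12.74020).
Mode = β/(α+1) = 12.74020/13.40 = 0.9508.

0.9508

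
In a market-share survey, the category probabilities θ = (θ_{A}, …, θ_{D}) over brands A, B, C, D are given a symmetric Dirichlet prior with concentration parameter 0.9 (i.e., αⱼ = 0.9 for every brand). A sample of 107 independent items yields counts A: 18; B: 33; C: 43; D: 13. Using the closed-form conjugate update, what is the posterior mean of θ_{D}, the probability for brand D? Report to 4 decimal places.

The Dirichlet prior is conjugate to the Multinomial likelihood: each posterior αⱼ = prior αⱼ + observed count nⱼ.
Posterior concentration: (18.9, 33.9, 43.9, 13.9), total = 110.6.
E[θ_{D}|data] = α_{D}/Σα = 13.9/110.6 = 0.1257.

0.1257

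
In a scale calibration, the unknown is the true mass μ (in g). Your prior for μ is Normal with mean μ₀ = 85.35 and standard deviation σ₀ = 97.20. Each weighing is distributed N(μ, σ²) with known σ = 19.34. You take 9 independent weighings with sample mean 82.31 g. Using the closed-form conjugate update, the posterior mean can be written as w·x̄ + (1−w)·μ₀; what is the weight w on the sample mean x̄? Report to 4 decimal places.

For Normal data with known variance σ², a Normal(μ₀, σ₀²) prior on μ is conjugate. Posterior precision = 1/σ₀² + n/σ²; posterior mean is the precision-weighted average of μ₀ and x̄.
σ₀² = 97.20² = 9447.84, σ² = 19.34² = 374.0356. Prior precision 1/σ₀² = 1/9447.84; data precision n/σ² = 9/374.0356.
w = (n/σ²)/(1/σ₀² + n/σ²) = n·σ₀²/(σ² + n·σ₀²) = 9·9447.84/(374.0356 + 9·9447.84) = 85030.56/85404.5956 = 0.9956.

0.9956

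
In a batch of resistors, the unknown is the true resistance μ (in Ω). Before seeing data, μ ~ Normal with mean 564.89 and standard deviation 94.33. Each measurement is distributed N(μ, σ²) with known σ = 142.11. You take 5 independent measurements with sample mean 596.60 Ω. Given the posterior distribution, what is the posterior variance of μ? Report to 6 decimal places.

2778.041148

For Normal data with known variance σ², a Normal(μ₀, σ₀²) prior on μ is conjugate. Posterior precision = 1/σ₀² + n/σ²; posterior mean is the precision-weighted average of μ₀ and x̄.
σ₀² = 94.33² = 8898.1489, σ² = 142.11² = 20195.2521; σ² + n·σ₀² = 20195.2521 + 5·8898.1489 = 64685.9966.
Posterior precision = 1/σ₀² + n/σ² = 1/8898.1489 + 5/20195.2521 = (σ² + n·σ₀²)/(σ₀²σ²) = 64685.9966/(8898.1489·20195.2521); posterior variance σₙ² = σ₀²σ²/(σ² + n·σ₀²) = 8898.1489·20195.2521/64685.9966 = 2778.041148.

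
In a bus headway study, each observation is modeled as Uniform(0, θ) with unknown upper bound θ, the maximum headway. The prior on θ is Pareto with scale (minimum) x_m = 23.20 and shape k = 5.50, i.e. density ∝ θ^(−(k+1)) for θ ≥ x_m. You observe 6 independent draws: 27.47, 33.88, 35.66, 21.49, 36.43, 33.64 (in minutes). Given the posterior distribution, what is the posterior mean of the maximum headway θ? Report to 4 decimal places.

39.8995

A Pareto(scale x_m, shape k) prior on the upper bound θ of Uniform(0, θ) is conjugate: posterior is Pareto(max(x_m, max xᵢ), k + n).
Sample maximum = 36.43; prior scale x_m = 23.20 → posterior scale = max = 36.43.
Posterior shape = 5.50 + 6 = 11.50.
E[θ|data] = k·x_m/(k−1) = 11.50·36.43/10.50 = 39.8995.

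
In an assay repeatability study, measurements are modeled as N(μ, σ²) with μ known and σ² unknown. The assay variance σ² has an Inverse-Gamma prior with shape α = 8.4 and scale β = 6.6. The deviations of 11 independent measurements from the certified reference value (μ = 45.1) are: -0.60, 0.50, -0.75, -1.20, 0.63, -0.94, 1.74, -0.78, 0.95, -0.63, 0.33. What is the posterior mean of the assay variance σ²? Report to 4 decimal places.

0.8580

With known mean μ and an Inverse-Gamma(α, β) prior on σ², the Normal likelihood is conjugate: posterior is Inv-Gamma(α + n/2, β + Σ(xᵢ−μ)²/2).
Σ(xᵢ−μ)² = (-0.60)² + (0.50)² + (-0.75)² + (-1.20)² + (0.63)² + (-0.94)² + (1.74)² + (-0.78)² + (0.95)² + (-0.63)² + (0.33)² = 8.9373.
Posterior: Inv-Gamma(8.4 + 11/2, 6.6 + 8.9373/2) = Inv-Gamma(13.90, 11.06865).
E[σ²|data] = β/(α−1) = 11.06865/12.90 = 0.8580.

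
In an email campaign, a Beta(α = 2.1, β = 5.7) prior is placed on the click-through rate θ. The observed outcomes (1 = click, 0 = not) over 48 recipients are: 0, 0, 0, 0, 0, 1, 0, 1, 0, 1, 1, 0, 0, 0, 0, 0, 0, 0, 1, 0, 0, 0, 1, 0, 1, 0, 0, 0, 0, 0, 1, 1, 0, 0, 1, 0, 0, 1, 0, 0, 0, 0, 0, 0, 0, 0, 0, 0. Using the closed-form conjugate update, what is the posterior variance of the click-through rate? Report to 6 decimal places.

The Beta prior is conjugate to a Binomial/Bernoulli likelihood; the update adds successes to α and failures to β.
Posterior: Beta(α+k, β+n−k) = Beta(2.1+11, 5.7+37) = Beta(13.1, 42.7).
Var = αβ/((α+β)²(α+β+1)) = 13.1·42.7/(55.8²·56.8) = 0.003163.

0.003163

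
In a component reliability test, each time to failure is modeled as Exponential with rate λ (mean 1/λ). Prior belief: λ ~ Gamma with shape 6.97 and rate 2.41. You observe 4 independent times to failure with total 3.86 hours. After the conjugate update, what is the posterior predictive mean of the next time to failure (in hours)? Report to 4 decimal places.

0.6289

With a Gamma(shape α, rate β) prior on the exponential rate λ, the posterior after n observations with total T = Σxᵢ is Gamma(α+n, β+T).
Posterior: Gamma(6.97+4, 2.41+3.86) = Gamma(10.97, 6.27).
The predictive distribution for the next observation is Lomax; its mean is β/(α−1) = 6.27/9.97 = 0.6289.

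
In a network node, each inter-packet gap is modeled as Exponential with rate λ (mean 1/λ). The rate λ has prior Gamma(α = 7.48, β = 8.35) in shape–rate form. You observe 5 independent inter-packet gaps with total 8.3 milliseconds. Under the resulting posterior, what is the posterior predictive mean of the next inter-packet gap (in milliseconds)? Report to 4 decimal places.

1.4503

With a Gamma(shape α, rate β) prior on the exponential rate λ, the posterior after n observations with total T = Σxᵢ is Gamma(α+n, β+T).
Posterior: Gamma(7.48+5, 8.35+8.3) = Gamma(12.48, 16.65).
The predictive distribution for the next observation is Lomax; its mean is β/(α−1) = 16.65/11.48 = 1.4503.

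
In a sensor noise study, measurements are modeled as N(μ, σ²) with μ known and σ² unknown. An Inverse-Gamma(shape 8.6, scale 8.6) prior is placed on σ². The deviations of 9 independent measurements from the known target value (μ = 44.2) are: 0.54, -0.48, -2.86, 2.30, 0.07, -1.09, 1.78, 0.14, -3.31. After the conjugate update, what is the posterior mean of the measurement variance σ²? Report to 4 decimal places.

1.9227

With known mean μ and an Inverse-Gamma(α, β) prior on σ², the Normal likelihood is conjugate: posterior is Inv-Gamma(α + n/2, β + Σ(xᵢ−μ)²/2).
Σ(xᵢ−μ)² = (0.54)² + (-0.48)² + (-2.86)² + (2.30)² + (0.07)² + (-1.09)² + (1.78)² + (0.14)² + (-3.31)² = 29.3287.
Posterior: Inv-Gamma(8.6 + 9/2, 8.6 + 29.3287/2) = Inv-Gamma(13.10, 23.26435).
E[σ²|data] = β/(α−1) = 23.26435/12.10 = 1.9227.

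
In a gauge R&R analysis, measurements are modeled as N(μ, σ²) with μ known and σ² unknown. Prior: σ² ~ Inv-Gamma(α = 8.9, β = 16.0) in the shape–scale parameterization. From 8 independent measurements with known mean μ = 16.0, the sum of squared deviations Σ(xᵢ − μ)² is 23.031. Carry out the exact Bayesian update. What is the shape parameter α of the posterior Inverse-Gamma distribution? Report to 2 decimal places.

With known mean μ and an Inverse-Gamma(α, β) prior on σ², the Normal likelihood is conjugate: posterior is Inv-Gamma(α + n/2, β + Σ(xᵢ−μ)²/2).
Posterior: Inv-Gamma(8.9 + 8/2, 16.0 + 23.031/2) = Inv-Gamma(12.90, 27.5155).
Posterior α = 12.90.

12.90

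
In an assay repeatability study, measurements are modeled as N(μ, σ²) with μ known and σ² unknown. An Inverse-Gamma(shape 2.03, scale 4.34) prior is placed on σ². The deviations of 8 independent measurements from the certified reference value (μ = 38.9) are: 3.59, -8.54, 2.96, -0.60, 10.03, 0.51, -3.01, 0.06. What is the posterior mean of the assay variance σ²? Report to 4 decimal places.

21.2272

With known mean μ and an Inverse-Gamma(α, β) prior on σ², the Normal likelihood is conjugate: posterior is Inv-Gamma(α + n/2, β + Σ(xᵢ−μ)²/2).
Σ(xᵢ−μ)² = (3.59)² + (-8.54)² + (2.96)² + (-0.60)² + (10.03)² + (0.51)² + (-3.01)² + (0.06)² = 204.8660.
Posterior: Inv-Gamma(2.03 + 8/2, 4.34 + 204.8660/2) = Inv-Gamma(6.03, 106.77300).
E[σ²|data] = β/(α−1) = 106.77300/5.03 = 21.2272.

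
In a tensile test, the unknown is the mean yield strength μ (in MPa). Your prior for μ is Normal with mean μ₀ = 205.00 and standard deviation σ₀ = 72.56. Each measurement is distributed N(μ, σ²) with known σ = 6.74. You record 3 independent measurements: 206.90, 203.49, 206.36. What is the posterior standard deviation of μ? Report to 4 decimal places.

For Normal data with known variance σ², a Normal(μ₀, σ₀²) prior on μ is conjugate. Posterior precision = 1/σ₀² + n/σ²; posterior mean is the precision-weighted average of μ₀ and x̄.
σ₀² = 72.56² = 5264.9536, σ² = 6.74² = 45.4276; σ² + n·σ₀² = 45.4276 + 3·5264.9536 = 15840.2884.
Posterior precision = 1/σ₀² + n/σ² = 1/5264.9536 + 3/45.4276 = (σ² + n·σ₀²)/(σ₀²σ²) = 15840.2884/(5264.9536·45.4276); posterior variance σₙ² = σ₀²σ²/(σ² + n·σ₀²) = 5264.9536·45.4276/15840.2884 = 15.099107.
Posterior SD = √σₙ² = √(5264.9536·45.4276/15840.2884) = 3.8858.

3.8858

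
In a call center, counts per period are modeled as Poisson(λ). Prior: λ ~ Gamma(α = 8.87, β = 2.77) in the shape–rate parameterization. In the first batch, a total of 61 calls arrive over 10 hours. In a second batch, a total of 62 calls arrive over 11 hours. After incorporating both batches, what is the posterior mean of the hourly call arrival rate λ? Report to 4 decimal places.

5.5477

With a Gamma(shape α, rate β) prior, the Poisson likelihood is conjugate: the posterior is Gamma(α + ΣXᵢ, β + n).
After batch 1: Gamma(α+S, β+n) = Gamma(8.87+61, 2.77+10) = Gamma(69.87, 12.77).
After batch 2: Gamma(α+S, β+n) = Gamma(69.87+62, 12.77+11) = Gamma(131.87, 23.77).
Posterior mean = α/β = 131.87/23.77 = 5.5477.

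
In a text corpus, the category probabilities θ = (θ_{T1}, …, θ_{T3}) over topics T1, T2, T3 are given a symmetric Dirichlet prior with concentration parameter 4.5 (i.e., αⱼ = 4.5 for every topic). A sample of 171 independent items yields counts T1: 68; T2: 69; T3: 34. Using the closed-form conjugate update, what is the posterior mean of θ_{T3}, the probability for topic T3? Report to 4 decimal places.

0.2087

The Dirichlet prior is conjugate to the Multinomial likelihood: each posterior αⱼ = prior αⱼ + observed count nⱼ.
Posterior concentration: (72.5, 73.5, 38.5), total = 184.5.
E[θ_{T3}|data] = α_{T3}/Σα = 38.5/184.5 = 0.2087.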